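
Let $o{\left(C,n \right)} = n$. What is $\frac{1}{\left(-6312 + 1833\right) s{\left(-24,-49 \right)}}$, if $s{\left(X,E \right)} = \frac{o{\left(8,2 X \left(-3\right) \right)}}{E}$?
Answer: $\frac{49}{644976} \approx 7.5972 \cdot 10^{-5}$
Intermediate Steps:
$s{\left(X,E \right)} = - \frac{6 X}{E}$ ($s{\left(X,E \right)} = \frac{2 X \left(-3\right)}{E} = \frac{\left(-6\right) X}{E} = - \frac{6 X}{E}$)
$\frac{1}{\left(-6312 + 1833\right) s{\left(-24,-49 \right)}} = \frac{1}{\left(-6312 + 1833\right) \left(\left(-6\right) \left(-24\right) \frac{1}{-49}\right)} = \frac{1}{\left(-4479\right) \left(\left(-6\right) \left(-24\right) \left(- \frac{1}{49}\right)\right)} = - \frac{1}{4479 \left(- \frac{144}{49}\right)} = \left(- \frac{1}{4479}\right) \left(- \frac{49}{144}\right) = \frac{49}{644976}$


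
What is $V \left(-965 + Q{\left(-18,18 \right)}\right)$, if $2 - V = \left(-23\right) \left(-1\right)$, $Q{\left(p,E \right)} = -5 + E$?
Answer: $19992$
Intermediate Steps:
$V = -21$ ($V = 2 - \left(-23\right) \left(-1\right) = 2 - 23 = -21$)
$V \left(-965 + Q{\left(-18,18 \right)}\right) = - 21 \left(-965 + \left(-5 + 18\right)\right) = - 21 \left(-965 + 13\right) = \left(-21\right) \left(-952\right) = 19992$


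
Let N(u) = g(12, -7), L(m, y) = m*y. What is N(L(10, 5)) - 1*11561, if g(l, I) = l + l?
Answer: -11537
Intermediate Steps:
g(l, I) = 2*l
N(u) = 24 (N(u) = 2*12 = 24)
N(L(10, 5)) - 1*11561 = 24 - 1*11561 = 24 - 11561 = -11537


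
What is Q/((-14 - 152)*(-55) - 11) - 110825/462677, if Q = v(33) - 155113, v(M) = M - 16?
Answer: -72769965167/4219151563 ≈ -17.248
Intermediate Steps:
v(M) = -16 + M
Q = -155096 (Q = (-16 + 33) - 155113 = 17 - 155113 = -155096)
Q/((-14 - 152)*(-55) - 11) - 110825/462677 = -155096/((-14 - 152)*(-55) - 11) - 110825/462677 = -155096/(-166*(-55) - 11) - 110825*1/462677 = -155096/(9130 - 11) - 110825/462677 = -155096/9119 - 110825/462677 = -72769965167/4219151563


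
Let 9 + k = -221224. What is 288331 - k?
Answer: 509564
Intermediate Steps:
k = -221233 (k = -9 - 221224 = -221233)
288331 - k = 288331 - 1*(-221233) = 288331 + 221233 = 509564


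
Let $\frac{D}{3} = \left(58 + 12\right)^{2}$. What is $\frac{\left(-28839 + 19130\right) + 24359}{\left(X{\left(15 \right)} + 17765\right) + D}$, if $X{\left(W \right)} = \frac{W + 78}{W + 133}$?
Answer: $\frac{2168200}{4804913} \approx 0.45125$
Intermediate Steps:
$D = 14700$ ($D = 3 \left(58 + 12\right)^{2} = 3 \cdot 70^{2} = 3 \cdot 4900 = 14700$)
$X{\left(W \right)} = \frac{78 + W}{133 + W}$
$\frac{\left(-28839 + 19130\right) + 24359}{\left(X{\left(15 \right)} + 17765\right) + D} = \frac{\left(-28839 + 19130\right) + 24359}{\left(\frac{78 + 15}{133 + 15} + 17765\right) + 14700} = \frac{-9709 + 24359}{\left(\frac{1}{148} \cdot 93 + 17765\right) + 14700} = \frac{14650}{\left(\frac{1}{148} \cdot 93 + 17765\right) + 14700} = \frac{14650}{\left(\frac{93}{148} + 17765\right) + 14700} = \frac{14650}{\frac{2629313}{148} + 14700} = \frac{14650}{\frac{4804913}{148}} = 14650 \cdot \frac{148}{4804913} = \frac{2168200}{4804913}$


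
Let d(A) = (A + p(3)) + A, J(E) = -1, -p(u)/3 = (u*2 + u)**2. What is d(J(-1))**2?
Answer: 60025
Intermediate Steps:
p(u) = -27*u**2 (p(u) = -3*(u*2 + u)**2 = -3*(2*u + u)**2 = -3*9*u**2 = -27*u**2)
d(A) = -243 + 2*A (d(A) = (A - 27*3**2) + A = (A - 27*9) + A = (A - 243) + A = (-243 + A) + A = -243 + 2*A)
d(J(-1))**2 = (-243 + 2*(-1))**2 = (-243 - 2)**2 = (-245)**2 = 60025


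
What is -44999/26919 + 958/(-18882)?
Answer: -48636640/28238031 ≈ -1.7224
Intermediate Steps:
-44999/26919 + 958/(-18882) = -44999*1/26919 + 958*(-1/18882) = -44999/26919 - 479/9441 = -48636640/28238031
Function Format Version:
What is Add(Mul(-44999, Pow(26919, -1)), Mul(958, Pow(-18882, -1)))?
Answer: Rational(-48636640, 28238031) ≈ -1.7224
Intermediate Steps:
Add(Mul(-44999, Pow(26919, -1)), Mul(958, Pow(-18882, -1))) = Add(Mul(-44999, Rational(1, 26919)), Mul(958, Rational(-1, 18882))) = Add(Rational(-44999, 26919), Rational(-479, 9441)) = Rational(-48636640, 28238031)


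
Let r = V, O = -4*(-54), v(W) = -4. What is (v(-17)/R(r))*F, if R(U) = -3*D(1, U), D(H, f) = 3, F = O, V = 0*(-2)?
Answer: 96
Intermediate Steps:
V = 0
O = 216
F = 216
r = 0
R(U) = -9 (R(U) = -3*3 = -9)
(v(-17)/R(r))*F = -4/(-9)*216 = -4*(-1/9)*216 = (4/9)*216 = 96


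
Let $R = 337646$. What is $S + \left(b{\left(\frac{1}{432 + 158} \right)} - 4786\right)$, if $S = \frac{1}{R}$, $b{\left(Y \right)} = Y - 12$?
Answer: $- \frac{238953677871}{49802785} \approx -4798.0$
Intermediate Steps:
$b{\left(Y \right)} = -12 + Y$ ($b{\left(Y \right)} = Y - 12 = -12 + Y$)
$S = \frac{1}{337646} \approx 2.9617 \cdot 10^{-6}$
$S + \left(b{\left(\frac{1}{432 + 158} \right)} - 4786\right) = \frac{1}{337646} - \left(4798 - \frac{1}{432 + 158}\right) = \frac{1}{337646} - \left(4798 - \frac{1}{590}\right) = \frac{1}{337646} + \left(\left(-12 + \frac{1}{590}\right) - 4786\right) = \frac{1}{337646} - \frac{2830819}{590} = - \frac{238953677871}{49802785}$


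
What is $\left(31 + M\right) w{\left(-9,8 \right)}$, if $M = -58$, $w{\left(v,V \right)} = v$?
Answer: $243$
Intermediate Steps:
$\left(31 + M\right) w{\left(-9,8 \right)} = \left(31 - 58\right) \left(-9\right) = \left(-27\right) \left(-9\right) = 243$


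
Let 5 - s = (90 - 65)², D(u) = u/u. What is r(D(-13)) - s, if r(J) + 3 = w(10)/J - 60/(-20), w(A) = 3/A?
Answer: 6203/10 ≈ 620.30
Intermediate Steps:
D(u) = 1
s = -620 (s = 5 - (90 - 65)² = 5 - 1*25² = 5 - 1*625 = 5 - 625 = -620)
r(J) = 3/(10*J) (r(J) = -3 + ((3/10)/J - 60/(-20)) = -3 + ((3*(⅒))/J - 60*(-1/20)) = -3 + (3/(10*J) + 3) = -3 + (3 + 3/(10*J)) = 3/(10*J))
r(D(-13)) - s = (3/10)/1 - 1*(-620) = (3/10)*1 + 620 = 3/10 + 620 = 6203/10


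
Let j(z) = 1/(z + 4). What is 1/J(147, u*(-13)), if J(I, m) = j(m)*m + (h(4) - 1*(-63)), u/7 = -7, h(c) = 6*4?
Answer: 641/56404 ≈ 0.011364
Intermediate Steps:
h(c) = 24
u = -49 (u = 7*(-7) = -49)
j(z) = 1/(4 + z)
J(I, m) = 87 + m/(4 + m) (J(I, m) = m/(4 + m) + (24 - 1*(-63)) = m/(4 + m) + (24 + 63) = m/(4 + m) + 87 = 87 + m/(4 + m))
1/J(147, u*(-13)) = 1/(4*(87 + 22*(-49*(-13)))/(4 - 49*(-13))) = 1/(4*(87 + 22*637)/(4 + 637)) = 1/(4*(87 + 14014)/641) = 1/(4*(1/641)*14101) = 1/(56404/641) = 641/56404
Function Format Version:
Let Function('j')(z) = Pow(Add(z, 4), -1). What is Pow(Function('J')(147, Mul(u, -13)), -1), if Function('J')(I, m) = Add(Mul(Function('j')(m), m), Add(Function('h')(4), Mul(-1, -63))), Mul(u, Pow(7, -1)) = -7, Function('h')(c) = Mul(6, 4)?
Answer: Rational(641, 56404) ≈ 0.011364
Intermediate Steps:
Function('h')(c) = 24
u = -49 (u = Mul(7, -7) = -49)
Function('j')(z) = Pow(Add(4, z), -1)
Function('J')(I, m) = Add(87, Mul(m, Pow(Add(4, m), -1))) (Function('J')(I, m) = Add(Mul(Pow(Add(4, m), -1), m), Add(24, Mul(-1, -63))) = Add(Mul(m, Pow(Add(4, m), -1)), Add(24, 63)) = Add(Mul(m, Pow(Add(4, m), -1)), 87) = Add(87, Mul(m, Pow(Add(4, m), -1))))
Pow(Function('J')(147, Mul(u, -13)), -1) = Pow(Mul(4, Pow(Add(4, Mul(-49, -13)), -1), Add(87, Mul(22, Mul(-49, -13)))), -1) = Pow(Mul(4, Pow(Add(4, 637), -1), Add(87, Mul(22, 637))), -1) = Pow(Mul(4, Pow(641, -1), Add(87, 14014)), -1) = Pow(Mul(4, Rational(1, 641), 14101), -1) = Pow(Rational(56404, 641), -1) = Rational(641, 56404)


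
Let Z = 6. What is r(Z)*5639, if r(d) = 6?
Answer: 33834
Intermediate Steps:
r(Z)*5639 = 6*5639 = 33834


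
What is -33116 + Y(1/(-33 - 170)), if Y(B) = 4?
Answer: -33112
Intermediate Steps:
-33116 + Y(1/(-33 - 170)) = -33116 + 4 = -33112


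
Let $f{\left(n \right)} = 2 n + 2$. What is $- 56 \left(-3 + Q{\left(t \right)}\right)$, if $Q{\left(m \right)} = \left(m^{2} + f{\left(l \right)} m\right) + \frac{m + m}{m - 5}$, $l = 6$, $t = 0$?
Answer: $168$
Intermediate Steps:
$f{\left(n \right)} = 2 + 2 n$
$Q{\left(m \right)} = m^{2} + 14 m + \frac{2 m}{-5 + m}$ ($Q{\left(m \right)} = \left(m^{2} + \left(2 + 2 \cdot 6\right) m\right) + \frac{m + m}{m - 5} = \left(m^{2} + \left(2 + 12\right) m\right) + \frac{2 m}{-5 + m} = \left(m^{2} + 14 m\right) + \frac{2 m}{-5 + m} = m^{2} + 14 m + \frac{2 m}{-5 + m}$)
$- 56 \left(-3 + Q{\left(t \right)}\right) = - 56 \left(-3 + \frac{0 \left(-68 + 0^{2} + 9 \cdot 0\right)}{-5 + 0}\right) = - 56 \left(-3 + \frac{0 \left(-68 + 0 + 0\right)}{-5}\right) = - 56 \left(-3 + 0 \left(- \frac{1}{5}\right) \left(-68\right)\right) = - 56 \left(-3 + 0\right) = \left(-56\right) \left(-3\right) = 168$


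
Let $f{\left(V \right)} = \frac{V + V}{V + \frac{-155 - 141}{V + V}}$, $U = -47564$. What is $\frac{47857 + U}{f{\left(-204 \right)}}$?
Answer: $\frac{3037531}{20808} \approx 145.98$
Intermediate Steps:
$f{\left(V \right)} = \frac{2 V}{V - \frac{148}{V}}$ ($f{\left(V \right)} = \frac{2 V}{V - \frac{296}{2 V}} = \frac{2 V}{V - 296 \frac{1}{2 V}} = \frac{2 V}{V - \frac{148}{V}}$)
$\frac{47857 + U}{f{\left(-204 \right)}} = \frac{47857 - 47564}{2 \left(-204\right)^{2} \frac{1}{-148 + \left(-204\right)^{2}}} = \frac{293}{2 \cdot 41616 \frac{1}{-148 + 41616}} = \frac{293}{2 \cdot 41616 \cdot \frac{1}{41468}} = \frac{293}{\frac{20808}{10367}} = 293 \cdot \frac{10367}{20808} = \frac{3037531}{20808}$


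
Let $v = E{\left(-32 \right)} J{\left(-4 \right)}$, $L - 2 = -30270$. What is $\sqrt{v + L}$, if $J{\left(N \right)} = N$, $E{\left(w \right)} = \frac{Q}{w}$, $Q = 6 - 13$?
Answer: $\frac{i \sqrt{484302}}{4} \approx 173.98 i$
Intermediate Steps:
$L = -30268$ ($L = 2 - 30270 = -30268$)
$Q = -7$ ($Q = 6 - 13 = -7$)
$E{\left(w \right)} = - \frac{7}{w}$
$v = - \frac{7}{8}$ ($v = - \frac{7}{-32} \left(-4\right) = \left(-7\right) \left(- \frac{1}{32}\right) \left(-4\right) = \frac{7}{32} \left(-4\right) = - \frac{7}{8} \approx -0.875$)
$\sqrt{v + L} = \sqrt{- \frac{7}{8} - 30268} = \sqrt{- \frac{242151}{8}} = \frac{i \sqrt{484302}}{4}$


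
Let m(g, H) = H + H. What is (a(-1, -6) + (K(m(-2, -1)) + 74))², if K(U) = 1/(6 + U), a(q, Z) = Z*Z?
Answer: 194481/16 ≈ 12155.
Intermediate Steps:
m(g, H) = 2*H
a(q, Z) = Z²
(a(-1, -6) + (K(m(-2, -1)) + 74))² = ((-6)² + (1/(6 + 2*(-1)) + 74))² = (36 + (1/(6 - 2) + 74))² = (36 + (1/4 + 74))² = (36 + (¼ + 74))² = (36 + 297/4)² = (441/4)² = 194481/16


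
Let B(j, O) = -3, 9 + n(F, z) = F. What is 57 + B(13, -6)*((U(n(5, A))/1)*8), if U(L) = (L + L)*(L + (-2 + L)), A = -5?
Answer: -1863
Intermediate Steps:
n(F, z) = -9 + F
U(L) = 2*L*(-2 + 2*L) (U(L) = (2*L)*(-2 + 2*L) = 2*L*(-2 + 2*L))
57 + B(13, -6)*((U(n(5, A))/1)*8) = 57 - 3*(4*(-9 + 5)*(-1 + (-9 + 5)))/1*8 = 57 - 3*(4*(-4)*(-1 - 4))*1*8 = 57 - 3*(4*(-4)*(-5))*1*8 = 57 - 3*80*1*8 = 57 - 240*8 = 57 - 3*640 = 57 - 1920 = -1863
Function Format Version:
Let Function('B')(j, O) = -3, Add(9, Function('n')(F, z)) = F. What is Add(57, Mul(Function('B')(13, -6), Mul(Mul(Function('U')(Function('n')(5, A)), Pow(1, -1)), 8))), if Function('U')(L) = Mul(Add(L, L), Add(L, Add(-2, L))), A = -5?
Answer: -1863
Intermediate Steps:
Function('n')(F, z) = Add(-9, F)
Function('U')(L) = Mul(2, L, Add(-2, Mul(2, L))) (Function('U')(L) = Mul(Mul(2, L), Add(-2, Mul(2, L))) = Mul(2, L, Add(-2, Mul(2, L))))
Add(57, Mul(Function('B')(13, -6), Mul(Mul(Function('U')(Function('n')(5, A)), Pow(1, -1)), 8))) = Add(57, Mul(-3, Mul(Mul(Mul(4, Add(-9, 5), Add(-1, Add(-9, 5))), Pow(1, -1)), 8))) = Add(57, Mul(-3, Mul(Mul(Mul(4, -4, Add(-1, -4)), 1), 8))) = Add(57, Mul(-3, Mul(Mul(Mul(4, -4, -5), 1), 8))) = Add(57, Mul(-3, Mul(Mul(80, 1), 8))) = Add(57, Mul(-3, Mul(80, 8))) = Add(57, Mul(-3, 640)) = Add(57, -1920) = -1863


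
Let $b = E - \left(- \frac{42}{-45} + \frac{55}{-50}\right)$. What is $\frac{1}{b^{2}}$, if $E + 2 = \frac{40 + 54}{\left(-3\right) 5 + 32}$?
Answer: $\frac{10404}{142129} \approx 0.073201$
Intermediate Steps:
$E = \frac{60}{17}$ ($E = -2 + \frac{40 + 54}{\left(-3\right) 5 + 32} = -2 + \frac{94}{-15 + 32} = -2 + \frac{94}{17} = \frac{60}{17} \approx 3.5294$)
$b = \frac{377}{102}$ ($b = \frac{60}{17} - \left(- \frac{42}{-45} + \frac{55}{-50}\right) = \frac{60}{17} - \left(\left(-42\right) \left(- \frac{1}{45}\right) + 55 \left(- \frac{1}{50}\right)\right) = \frac{60}{17} - \left(\frac{14}{15} - \frac{11}{10}\right) = \frac{60}{17} - - \frac{1}{6} = \frac{60}{17} + \frac{1}{6} = \frac{377}{102} \approx 3.6961$)
$\frac{1}{b^{2}} = \frac{1}{\left(\frac{377}{102}\right)^{2}} = \frac{1}{\frac{142129}{10404}} = \frac{10404}{142129}$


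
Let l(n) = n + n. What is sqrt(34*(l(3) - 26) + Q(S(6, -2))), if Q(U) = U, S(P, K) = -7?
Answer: I*sqrt(687) ≈ 26.211*I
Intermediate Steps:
l(n) = 2*n
sqrt(34*(l(3) - 26) + Q(S(6, -2))) = sqrt(34*(2*3 - 26) - 7) = sqrt(34*(6 - 26) - 7) = sqrt(34*(-20) - 7) = sqrt(-680 - 7) = sqrt(-687) = I*sqrt(687)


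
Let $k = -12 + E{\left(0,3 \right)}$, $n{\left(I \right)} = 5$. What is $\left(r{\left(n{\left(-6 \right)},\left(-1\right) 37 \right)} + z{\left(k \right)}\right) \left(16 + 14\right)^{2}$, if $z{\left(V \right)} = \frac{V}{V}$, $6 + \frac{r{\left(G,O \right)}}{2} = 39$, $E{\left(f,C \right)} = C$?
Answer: $60300$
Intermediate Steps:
$r{\left(G,O \right)} = 66$ ($r{\left(G,O \right)} = -12 + 2 \cdot 39 = -12 + 78 = 66$)
$k = -9$ ($k = -12 + 3 = -9$)
$z{\left(V \right)} = 1$
$\left(r{\left(n{\left(-6 \right)},\left(-1\right) 37 \right)} + z{\left(k \right)}\right) \left(16 + 14\right)^{2} = \left(66 + 1\right) \left(16 + 14\right)^{2} = 67 \cdot 30^{2} = 67 \cdot 900 = 60300$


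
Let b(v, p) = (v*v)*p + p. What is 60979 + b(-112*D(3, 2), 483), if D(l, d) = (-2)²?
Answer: 97001494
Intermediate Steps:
D(l, d) = 4
b(v, p) = p + p*v² (b(v, p) = v²*p + p = p*v² + p = p + p*v²)
60979 + b(-112*D(3, 2), 483) = 60979 + 483*(1 + (-112*4)²) = 60979 + 483*(1 + (-448)²) = 60979 + 483*(1 + 200704) = 60979 + 483*200705 = 60979 + 96940515 = 97001494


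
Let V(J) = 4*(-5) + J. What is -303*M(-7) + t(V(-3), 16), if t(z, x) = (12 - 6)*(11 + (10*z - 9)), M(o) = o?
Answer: 753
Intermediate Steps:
V(J) = -20 + J
t(z, x) = 12 + 60*z (t(z, x) = 6*(11 + (-9 + 10*z)) = 6*(2 + 10*z) = 12 + 60*z)
-303*M(-7) + t(V(-3), 16) = -303*(-7) + (12 + 60*(-20 - 3)) = 2121 + (12 + 60*(-23)) = 2121 + (12 - 1380) = 2121 - 1368 = 753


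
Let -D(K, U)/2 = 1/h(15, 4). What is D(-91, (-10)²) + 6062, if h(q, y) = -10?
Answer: 30311/5 ≈ 6062.2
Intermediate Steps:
D(K, U) = ⅕ (D(K, U) = -2/(-10) = -2*(-⅒) = ⅕)
D(-91, (-10)²) + 6062 = ⅕ + 6062 = 30311/5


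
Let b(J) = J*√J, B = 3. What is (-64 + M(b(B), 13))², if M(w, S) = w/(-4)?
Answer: 65563/16 + 96*√3 ≈ 4264.0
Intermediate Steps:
b(J) = J^(3/2)
M(w, S) = -w/4 (M(w, S) = w*(-¼) = -w/4)
(-64 + M(b(B), 13))² = (-64 - 3*√3/4)²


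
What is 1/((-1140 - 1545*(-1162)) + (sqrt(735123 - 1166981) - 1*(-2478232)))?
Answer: 2136191/9126624192891 - I*sqrt(431858)/18253248385782 ≈ 2.3406e-7 - 3.6002e-11*I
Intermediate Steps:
1/((-1140 - 1545*(-1162)) + (sqrt(735123 - 1166981) - 1*(-2478232))) = 1/((-1140 + 1795290) + (sqrt(-431858) + 2478232)) = 1/(1794150 + (I*sqrt(431858) + 2478232)) = 1/(1794150 + (2478232 + I*sqrt(431858))) = 1/(4272382 + I*sqrt(431858))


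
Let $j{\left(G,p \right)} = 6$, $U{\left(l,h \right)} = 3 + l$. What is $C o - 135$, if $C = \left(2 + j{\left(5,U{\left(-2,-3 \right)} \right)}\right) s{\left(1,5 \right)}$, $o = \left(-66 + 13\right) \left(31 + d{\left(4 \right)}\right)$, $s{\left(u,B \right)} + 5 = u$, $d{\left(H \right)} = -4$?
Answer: $45657$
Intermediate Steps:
$s{\left(u,B \right)} = -5 + u$
$o = -1431$ ($o = \left(-66 + 13\right) \left(31 - 4\right) = \left(-53\right) 27 = -1431$)
$C = -32$ ($C = \left(2 + 6\right) \left(-5 + 1\right) = 8 \left(-4\right) = -32$)
$C o - 135 = \left(-32\right) \left(-1431\right) - 135 = 45792 - 135 = 45657$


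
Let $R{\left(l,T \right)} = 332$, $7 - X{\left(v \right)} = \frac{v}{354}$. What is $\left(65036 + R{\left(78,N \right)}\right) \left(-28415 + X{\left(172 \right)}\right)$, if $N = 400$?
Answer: $- \frac{328690045136}{177} \approx -1.857 \cdot 10^{9}$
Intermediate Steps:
$X{\left(v \right)} = 7 - \frac{v}{354}$
$\left(65036 + R{\left(78,N \right)}\right) \left(-28415 + X{\left(172 \right)}\right) = \left(65036 + 332\right) \left(-28415 + \left(7 - \frac{86}{177}\right)\right) = 65368 \left(-28415 + \left(7 - \frac{86}{177}\right)\right) = 65368 \left(-28415 + \frac{1153}{177}\right) = 65368 \left(- \frac{5028302}{177}\right) = - \frac{328690045136}{177}$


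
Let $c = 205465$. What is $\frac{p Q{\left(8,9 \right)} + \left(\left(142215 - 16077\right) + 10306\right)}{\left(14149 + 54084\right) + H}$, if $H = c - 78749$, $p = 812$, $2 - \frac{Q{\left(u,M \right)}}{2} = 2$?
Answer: $\frac{136444}{194949} \approx 0.6999$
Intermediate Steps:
$Q{\left(u,M \right)} = 0$ ($Q{\left(u,M \right)} = 4 - 4 = 0$)
$H = 126716$ ($H = 205465 - 78749 = 126716$)
$\frac{p Q{\left(8,9 \right)} + \left(\left(142215 - 16077\right) + 10306\right)}{\left(14149 + 54084\right) + H} = \frac{812 \cdot 0 + \left(\left(142215 - 16077\right) + 10306\right)}{\left(14149 + 54084\right) + 126716} = \frac{0 + \left(126138 + 10306\right)}{68233 + 126716} = \frac{0 + 136444}{194949} = 136444 \cdot \frac{1}{194949} = \frac{136444}{194949}$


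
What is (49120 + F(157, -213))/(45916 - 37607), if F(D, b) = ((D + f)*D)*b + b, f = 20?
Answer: -5870150/8309 ≈ -706.48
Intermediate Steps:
F(D, b) = b + D*b*(20 + D) (F(D, b) = ((D + 20)*D)*b + b = ((20 + D)*D)*b + b = (D*(20 + D))*b + b = D*b*(20 + D) + b = b + D*b*(20 + D))
(49120 + F(157, -213))/(45916 - 37607) = (49120 - 213*(1 + 157² + 20*157))/(45916 - 37607) = (49120 - 213*(1 + 24649 + 3140))/8309 = (49120 - 213*27790)*(1/8309) = (49120 - 5919270)*(1/8309) = -5870150*1/8309 = -5870150/8309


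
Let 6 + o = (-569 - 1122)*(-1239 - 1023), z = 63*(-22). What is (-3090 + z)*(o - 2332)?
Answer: -17110423104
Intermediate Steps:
z = -1386
o = 3825036 (o = -6 + (-569 - 1122)*(-1239 - 1023) = -6 - 1691*(-2262) = -6 + 3825042 = 3825036)
(-3090 + z)*(o - 2332) = (-3090 - 1386)*(3825036 - 2332) = -4476*3822704 = -17110423104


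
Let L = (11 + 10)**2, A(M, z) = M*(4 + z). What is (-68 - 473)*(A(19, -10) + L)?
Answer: -176907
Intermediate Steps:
L = 441 (L = 21**2 = 441)
(-68 - 473)*(A(19, -10) + L) = (-68 - 473)*(19*(4 - 10) + 441) = -541*(19*(-6) + 441) = -541*(-114 + 441) = -541*327 = -176907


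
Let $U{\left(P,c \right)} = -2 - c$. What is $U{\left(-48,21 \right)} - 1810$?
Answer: $-1833$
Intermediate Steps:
$U{\left(-48,21 \right)} - 1810 = \left(-2 - 21\right) - 1810 = -23 - 1810 = -1833$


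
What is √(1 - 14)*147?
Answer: 147*I*√13 ≈ 530.02*I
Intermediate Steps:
√(1 - 14)*147 = √(-13)*147 = (I*√13)*147 = 147*I*√13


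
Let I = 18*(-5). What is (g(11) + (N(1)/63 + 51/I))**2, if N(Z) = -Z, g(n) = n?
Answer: 43072969/396900 ≈ 108.52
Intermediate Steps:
I = -90
(g(11) + (N(1)/63 + 51/I))**2 = (11 + (-1*1/63 + 51/(-90)))**2 = (11 + (-1*1/63 + 51*(-1/90)))**2 = (11 + (-1/63 - 17/30))**2 = (11 - 367/630)**2 = (6563/630)**2 = 43072969/396900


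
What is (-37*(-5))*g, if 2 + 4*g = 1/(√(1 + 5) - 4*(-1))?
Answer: -74 - 37*√6/8 ≈ -85.329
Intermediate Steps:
g = -½ + 1/(4*(4 + √6)) (g = -½ + 1/(4*(√(1 + 5) - 4*(-1))) = -½ + 1/(4*(√6 + 4)) = -½ + 1/(4*(4 + √6)) ≈ -0.46124)
(-37*(-5))*g = (-37*(-5))*(-⅖ - √6/40) = 185*(-⅖ - √6/40) = -74 - 37*√6/8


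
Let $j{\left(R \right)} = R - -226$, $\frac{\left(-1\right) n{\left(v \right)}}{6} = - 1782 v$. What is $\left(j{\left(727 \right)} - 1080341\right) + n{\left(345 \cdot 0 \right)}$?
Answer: $-1079388$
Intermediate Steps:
$n{\left(v \right)} = 10692 v$ ($n{\left(v \right)} = - 6 \left(- 1782 v\right) = 10692 v$)
$j{\left(R \right)} = 226 + R$ ($j{\left(R \right)} = R + 226 = 226 + R$)
$\left(j{\left(727 \right)} - 1080341\right) + n{\left(345 \cdot 0 \right)} = \left(\left(226 + 727\right) - 1080341\right) + 10692 \cdot 345 \cdot 0 = \left(953 - 1080341\right) + 10692 \cdot 0 = -1079388 + 0 = -1079388$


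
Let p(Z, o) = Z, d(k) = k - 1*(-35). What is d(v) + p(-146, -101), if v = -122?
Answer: -233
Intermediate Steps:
d(k) = 35 + k (d(k) = k + 35 = 35 + k)
d(v) + p(-146, -101) = (35 - 122) - 146 = -87 - 146 = -233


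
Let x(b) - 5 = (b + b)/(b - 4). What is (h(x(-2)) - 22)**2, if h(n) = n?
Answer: 2401/9 ≈ 266.78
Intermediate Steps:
x(b) = 5 + 2*b/(-4 + b) (x(b) = 5 + (b + b)/(b - 4) = 5 + (2*b)/(-4 + b) = 5 + 2*b/(-4 + b))
(h(x(-2)) - 22)**2 = ((-20 + 7*(-2))/(-4 - 2) - 22)**2 = ((-20 - 14)/(-6) - 22)**2 = (-1/6*(-34) - 22)**2 = (17/3 - 22)**2 = (-49/3)**2 = 2401/9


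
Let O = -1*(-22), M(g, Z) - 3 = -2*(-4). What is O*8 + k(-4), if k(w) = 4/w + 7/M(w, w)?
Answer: 1932/11 ≈ 175.64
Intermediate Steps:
M(g, Z) = 11 (M(g, Z) = 3 - 2*(-4) = 3 + 8 = 11)
O = 22
k(w) = 7/11 + 4/w (k(w) = 4/w + 7/11 = 7/11 + 4/w)
O*8 + k(-4) = 22*8 + (7/11 + 4/(-4)) = 176 + (7/11 + 4*(-¼)) = 176 + (7/11 - 1) = 176 - 4/11 = 1932/11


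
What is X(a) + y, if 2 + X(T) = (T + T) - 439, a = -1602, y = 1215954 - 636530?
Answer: 575779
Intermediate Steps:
y = 579424
X(T) = -441 + 2*T (X(T) = -2 + ((T + T) - 439) = -2 + (2*T - 439) = -2 + (-439 + 2*T) = -441 + 2*T)
X(a) + y = (-441 + 2*(-1602)) + 579424 = (-441 - 3204) + 579424 = -3645 + 579424 = 575779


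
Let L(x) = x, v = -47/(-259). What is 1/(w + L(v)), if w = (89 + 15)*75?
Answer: 259/2020247 ≈ 0.00012820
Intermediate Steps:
w = 7800 (w = 104*75 = 7800)
v = 47/259 (v = -47*(-1/259) = 47/259 ≈ 0.18147)
1/(w + L(v)) = 1/(7800 + 47/259) = 1/(2020247/259) = 259/2020247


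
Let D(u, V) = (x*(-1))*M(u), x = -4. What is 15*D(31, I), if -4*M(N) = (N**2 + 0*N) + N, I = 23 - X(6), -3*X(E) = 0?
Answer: -14880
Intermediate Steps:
X(E) = 0 (X(E) = -1/3*0 = 0)
I = 23 (I = 23 - 1*0 = 23 + 0 = 23)
M(N) = -N/4 - N**2/4 (M(N) = -((N**2 + 0*N) + N)/4 = -((N**2 + 0) + N)/4 = -(N**2 + N)/4 = -(N + N**2)/4 = -N/4 - N**2/4)
D(u, V) = -u*(1 + u) (D(u, V) = (-4*(-1))*(-u*(1 + u)/4) = 4*(-u*(1 + u)/4) = -u*(1 + u))
15*D(31, I) = 15*(-1*31*(1 + 31)) = 15*(-1*31*32) = 15*(-992) = -14880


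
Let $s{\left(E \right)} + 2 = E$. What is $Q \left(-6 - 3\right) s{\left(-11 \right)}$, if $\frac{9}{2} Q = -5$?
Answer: $-130$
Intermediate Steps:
$Q = - \frac{10}{9}$ ($Q = \frac{2}{9} \left(-5\right) = - \frac{10}{9} \approx -1.1111$)
$s{\left(E \right)} = -2 + E$
$Q \left(-6 - 3\right) s{\left(-11 \right)} = - \frac{10 \left(-6 - 3\right)}{9} \left(-2 - 11\right) = \left(- \frac{10}{9}\right) \left(-9\right) \left(-13\right) = 10 \left(-13\right) = -130$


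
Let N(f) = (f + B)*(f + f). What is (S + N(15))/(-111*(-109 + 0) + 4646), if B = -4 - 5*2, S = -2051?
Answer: -2021/16745 ≈ -0.12069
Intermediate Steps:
B = -14 (B = -4 - 10 = -14)
N(f) = 2*f*(-14 + f) (N(f) = (f - 14)*(f + f) = (-14 + f)*(2*f) = 2*f*(-14 + f))
(S + N(15))/(-111*(-109 + 0) + 4646) = (-2051 + 2*15*(-14 + 15))/(-111*(-109 + 0) + 4646) = (-2051 + 2*15*1)/(-111*(-109) + 4646) = (-2051 + 30)/(12099 + 4646) = -2021/16745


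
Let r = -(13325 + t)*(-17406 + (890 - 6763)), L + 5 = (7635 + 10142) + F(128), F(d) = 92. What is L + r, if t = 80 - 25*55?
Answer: 280064234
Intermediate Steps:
L = 17864 (L = -5 + ((7635 + 10142) + 92) = -5 + (17777 + 92) = -5 + 17869 = 17864)
t = -1295 (t = 80 - 1375 = -1295)
r = 280046370 (r = -(13325 - 1295)*(-17406 + (890 - 6763)) = -12030*(-17406 - 5873) = -12030*(-23279) = -1*(-280046370) = 280046370)
L + r = 17864 + 280046370 = 280064234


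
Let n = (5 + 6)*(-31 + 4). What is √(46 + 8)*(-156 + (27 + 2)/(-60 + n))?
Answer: -55721*√6/119 ≈ -1147.0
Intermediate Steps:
n = -297 (n = 11*(-27) = -297)
√(46 + 8)*(-156 + (27 + 2)/(-60 + n)) = √(46 + 8)*(-156 + (27 + 2)/(-60 - 297)) = √54*(-156 + 29/(-357)) = (3*√6)*(-156 + 29*(-1/357)) = (3*√6)*(-156 - 29/357) = (3*√6)*(-55721/357) = -55721*√6/119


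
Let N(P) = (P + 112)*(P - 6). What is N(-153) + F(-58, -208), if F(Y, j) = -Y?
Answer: 6577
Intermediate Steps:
N(P) = (-6 + P)*(112 + P) (N(P) = (112 + P)*(-6 + P) = (-6 + P)*(112 + P))
N(-153) + F(-58, -208) = (-672 + (-153)² + 106*(-153)) - 1*(-58) = (-672 + 23409 - 16218) + 58 = 6519 + 58 = 6577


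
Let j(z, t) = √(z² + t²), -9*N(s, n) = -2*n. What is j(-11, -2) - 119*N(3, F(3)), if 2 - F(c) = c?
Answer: 238/9 + 5*√5 ≈ 37.625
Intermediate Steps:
F(c) = 2 - c
N(s, n) = 2*n/9 (N(s, n) = -(-2)*n/9 = 2*n/9)
j(z, t) = √(t² + z²)
j(-11, -2) - 119*N(3, F(3)) = √((-2)² + (-11)²) - 238*(2 - 1*3)/9 = √(4 + 121) - 238*(2 - 3)/9 = √125 - 238*(-1)/9 = 5*√5 - 119*(-2/9) = 5*√5 + 238/9 = 238/9 + 5*√5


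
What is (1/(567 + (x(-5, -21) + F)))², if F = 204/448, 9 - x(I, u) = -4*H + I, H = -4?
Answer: 12544/4010815561 ≈ 3.1275e-6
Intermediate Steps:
x(I, u) = -7 - I (x(I, u) = 9 - (-4*(-4) + I) = 9 - (16 + I) = 9 + (-16 - I) = -7 - I)
F = 51/112 (F = 204*(1/448) = 51/112 ≈ 0.45536)
(1/(567 + (x(-5, -21) + F)))² = (1/(567 + ((-7 - 1*(-5)) + 51/112)))² = (1/(567 + ((-7 + 5) + 51/112)))² = (1/(567 + (-2 + 51/112)))² = (1/(567 - 173/112))² = (1/(63331/112))² = (112/63331)² = 12544/4010815561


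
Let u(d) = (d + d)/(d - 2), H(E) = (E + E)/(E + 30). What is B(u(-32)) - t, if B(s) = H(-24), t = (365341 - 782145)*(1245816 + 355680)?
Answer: 667509938776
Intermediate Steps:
H(E) = 2*E/(30 + E) (H(E) = (2*E)/(30 + E) = 2*E/(30 + E))
t = -667509938784 (t = -416804*1601496 = -667509938784)
u(d) = 2*d/(-2 + d) (u(d) = (2*d)/(-2 + d) = 2*d/(-2 + d))
B(s) = -8 (B(s) = 2*(-24)/(30 - 24) = 2*(-24)/6 = 2*(-24)*(1/6) = -8)
B(u(-32)) - t = -8 - 1*(-667509938784) = -8 + 667509938784 = 667509938776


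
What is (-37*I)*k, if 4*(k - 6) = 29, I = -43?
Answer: 84323/4 ≈ 21081.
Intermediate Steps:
k = 53/4 (k = 6 + (1/4)*29 = 6 + 29/4 = 53/4 ≈ 13.250)
(-37*I)*k = -37*(-43)*(53/4) = 1591*(53/4) = 84323/4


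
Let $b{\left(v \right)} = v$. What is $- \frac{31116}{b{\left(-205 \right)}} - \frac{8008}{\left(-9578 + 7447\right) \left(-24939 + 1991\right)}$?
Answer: $\frac{380409710042}{2506237135} \approx 151.79$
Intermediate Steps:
$- \frac{31116}{b{\left(-205 \right)}} - \frac{8008}{\left(-9578 + 7447\right) \left(-24939 + 1991\right)} = - \frac{31116}{-205} - \frac{8008}{\left(-9578 + 7447\right) \left(-24939 + 1991\right)} = \left(-31116\right) \left(- \frac{1}{205}\right) - \frac{8008}{\left(-2131\right) \left(-22948\right)} = \frac{31116}{205} - \frac{8008}{48902188} = \frac{31116}{205} - \frac{2002}{12225547} = \frac{380409710042}{2506237135}$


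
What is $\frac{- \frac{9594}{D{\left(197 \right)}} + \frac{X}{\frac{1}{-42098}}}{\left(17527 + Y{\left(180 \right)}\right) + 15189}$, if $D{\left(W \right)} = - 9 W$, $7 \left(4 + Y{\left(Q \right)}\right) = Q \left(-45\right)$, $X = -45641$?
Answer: $\frac{220800288457}{3626179} \approx 60891.0$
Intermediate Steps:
$Y{\left(Q \right)} = -4 - \frac{45 Q}{7}$ ($Y{\left(Q \right)} = -4 + \frac{Q \left(-45\right)}{7} = -4 + \frac{\left(-45\right) Q}{7} = -4 - \frac{45 Q}{7}$)
$\frac{- \frac{9594}{D{\left(197 \right)}} + \frac{X}{\frac{1}{-42098}}}{\left(17527 + Y{\left(180 \right)}\right) + 15189} = \frac{- \frac{9594}{\left(-9\right) 197} - \frac{45641}{\frac{1}{-42098}}}{\left(17527 - \frac{8128}{7}\right) + 15189} = \frac{- \frac{9594}{-1773} - \frac{45641}{- \frac{1}{42098}}}{\left(17527 - \frac{8128}{7}\right) + 15189} = \frac{\left(-9594\right) \left(- \frac{1}{1773}\right) - -1921394818}{\left(17527 - \frac{8128}{7}\right) + 15189} = \frac{\frac{1066}{197} + 1921394818}{\frac{114561}{7} + 15189} = \frac{378514780212}{197 \cdot \frac{220884}{7}} = \frac{378514780212}{197} \cdot \frac{7}{220884} = \frac{220800288457}{3626179}$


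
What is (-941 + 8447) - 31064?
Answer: -23558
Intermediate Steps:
(-941 + 8447) - 31064 = 7506 - 31064 = -23558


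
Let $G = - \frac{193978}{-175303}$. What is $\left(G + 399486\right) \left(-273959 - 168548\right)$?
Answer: $- \frac{30989335263447652}{175303} \approx -1.7678 \cdot 10^{11}$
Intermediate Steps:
$G = \frac{193978}{175303}$ ($G = \left(-193978\right) \left(- \frac{1}{175303}\right) = \frac{193978}{175303} \approx 1.1065$)
$\left(G + 399486\right) \left(-273959 - 168548\right) = \left(\frac{193978}{175303} + 399486\right) \left(-273959 - 168548\right) = \frac{70031288236 \left(-273959 + \left(-207670 + 39122\right)\right)}{175303} = \frac{70031288236 \left(-273959 - 168548\right)}{175303} = \frac{70031288236}{175303} \left(-442507\right) = - \frac{30989335263447652}{175303}$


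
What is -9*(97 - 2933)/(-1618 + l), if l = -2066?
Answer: -2127/307 ≈ -6.9283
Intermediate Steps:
-9*(97 - 2933)/(-1618 + l) = -9*(97 - 2933)/(-1618 - 2066) = -(-25524)/(-3684) = -(-25524)*(-1)/3684 = -9*709/921 = -2127/307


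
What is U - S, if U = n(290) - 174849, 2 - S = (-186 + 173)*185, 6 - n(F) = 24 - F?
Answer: -176984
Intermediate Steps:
n(F) = -18 + F (n(F) = 6 - (24 - F) = 6 + (-24 + F) = -18 + F)
S = 2407 (S = 2 - (-186 + 173)*185 = 2 - (-13)*185 = 2 - 1*(-2405) = 2 + 2405 = 2407)
U = -174577 (U = (-18 + 290) - 174849 = 272 - 174849 = -174577)
U - S = -174577 - 1*2407 = -174577 - 2407 = -176984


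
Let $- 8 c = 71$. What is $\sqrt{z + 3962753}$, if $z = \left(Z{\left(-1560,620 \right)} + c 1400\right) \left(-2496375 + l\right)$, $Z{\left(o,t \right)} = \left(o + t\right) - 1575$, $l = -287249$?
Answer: $\sqrt{41591305313} \approx 2.0394 \cdot 10^{5}$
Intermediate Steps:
$c = - \frac{71}{8}$ ($c = \left(- \frac{1}{8}\right) 71 = - \frac{71}{8} \approx -8.875$)
$Z{\left(o,t \right)} = -1575 + o + t$
$z = 41587342560$ ($z = \left(\left(-1575 - 1560 + 620\right) - 12425\right) \left(-2496375 - 287249\right) = \left(-2515 - 12425\right) \left(-2783624\right) = \left(-14940\right) \left(-2783624\right) = 41587342560$)
$\sqrt{z + 3962753} = \sqrt{41587342560 + 3962753} = \sqrt{41591305313}$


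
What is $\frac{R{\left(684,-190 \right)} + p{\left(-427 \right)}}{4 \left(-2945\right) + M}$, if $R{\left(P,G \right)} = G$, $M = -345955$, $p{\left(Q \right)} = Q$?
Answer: $\frac{617}{357735} \approx 0.0017247$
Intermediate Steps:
$\frac{R{\left(684,-190 \right)} + p{\left(-427 \right)}}{4 \left(-2945\right) + M} = \frac{-190 - 427}{4 \left(-2945\right) - 345955} = - \frac{617}{-11780 - 345955} = - \frac{617}{-357735} = \left(-617\right) \left(- \frac{1}{357735}\right) = \frac{617}{357735}$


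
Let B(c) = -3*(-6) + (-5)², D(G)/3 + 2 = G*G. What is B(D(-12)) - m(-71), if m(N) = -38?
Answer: 81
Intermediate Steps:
D(G) = -6 + 3*G² (D(G) = -6 + 3*(G*G) = -6 + 3*G²)
B(c) = 43 (B(c) = 18 + 25 = 43)
B(D(-12)) - m(-71) = 43 - 1*(-38) = 43 + 38 = 81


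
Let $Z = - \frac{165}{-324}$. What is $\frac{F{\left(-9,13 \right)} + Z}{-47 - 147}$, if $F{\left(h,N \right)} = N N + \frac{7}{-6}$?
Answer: $- \frac{18181}{20952} \approx -0.86775$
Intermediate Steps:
$F{\left(h,N \right)} = - \frac{7}{6} + N^{2}$ ($F{\left(h,N \right)} = N^{2} + 7 \left(- \frac{1}{6}\right) = N^{2} - \frac{7}{6} = - \frac{7}{6} + N^{2}$)
$Z = \frac{55}{108}$ ($Z = \left(-165\right) \left(- \frac{1}{324}\right) = \frac{55}{108} \approx 0.50926$)
$\frac{F{\left(-9,13 \right)} + Z}{-47 - 147} = \frac{\left(- \frac{7}{6} + 13^{2}\right) + \frac{55}{108}}{-47 - 147} = \frac{\left(- \frac{7}{6} + 169\right) + \frac{55}{108}}{-194} = \left(\frac{1007}{6} + \frac{55}{108}\right) \left(- \frac{1}{194}\right) = \frac{18181}{108} \left(- \frac{1}{194}\right) = - \frac{18181}{20952}$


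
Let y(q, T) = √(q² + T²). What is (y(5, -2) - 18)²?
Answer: (18 - √29)² ≈ 159.13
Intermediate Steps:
y(q, T) = √(T² + q²)
(y(5, -2) - 18)² = (√((-2)² + 5²) - 18)² = (√(4 + 25) - 18)² = (√29 - 18)² = (-18 + √29)²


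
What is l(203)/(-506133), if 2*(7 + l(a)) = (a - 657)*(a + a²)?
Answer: 9400531/506133 ≈ 18.573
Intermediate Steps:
l(a) = -7 + (-657 + a)*(a + a²)/2 (l(a) = -7 + ((a - 657)*(a + a²))/2 = -7 + ((-657 + a)*(a + a²))/2 = -7 + (-657 + a)*(a + a²)/2)
l(203)/(-506133) = (-7 + (½)*203³ - 328*203² - 657/2*203)/(-506133) = (-7 + (½)*8365427 - 328*41209 - 133371/2)*(-1/506133) = (-7 + 8365427/2 - 13516552 - 133371/2)*(-1/506133) = -9400531*(-1/506133) = 9400531/506133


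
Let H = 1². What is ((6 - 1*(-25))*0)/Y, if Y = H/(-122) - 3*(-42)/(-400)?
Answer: 0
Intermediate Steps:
H = 1
Y = -3943/12200 (Y = 1/(-122) - 3*(-42)/(-400) = 1*(-1/122) + 126*(-1/400) = -1/122 - 63/200 = -3943/12200 ≈ -0.32320)
((6 - 1*(-25))*0)/Y = ((6 - 1*(-25))*0)/(-3943/12200) = ((6 + 25)*0)*(-12200/3943) = (31*0)*(-12200/3943) = 0*(-12200/3943) = 0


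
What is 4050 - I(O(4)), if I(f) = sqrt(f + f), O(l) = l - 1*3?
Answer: 4050 - sqrt(2) ≈ 4048.6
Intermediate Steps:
O(l) = -3 + l (O(l) = l - 3 = -3 + l)
I(f) = sqrt(2)*sqrt(f) (I(f) = sqrt(2*f) = sqrt(2)*sqrt(f))
4050 - I(O(4)) = 4050 - sqrt(2)*sqrt(-3 + 4) = 4050 - sqrt(2)*sqrt(1) = 4050 - sqrt(2)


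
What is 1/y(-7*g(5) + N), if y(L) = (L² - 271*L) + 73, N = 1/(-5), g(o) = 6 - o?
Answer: 25/51901 ≈ 0.00048169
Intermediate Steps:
N = -⅕ (N = 1*(-⅕) = -⅕ ≈ -0.20000)
y(L) = 73 + L² - 271*L
1/y(-7*g(5) + N) = 1/(73 + (-7*(6 - 1*5) - ⅕)² - 271*(-7*(6 - 1*5) - ⅕)) = 1/(73 + (-7*(6 - 5) - ⅕)² - 271*(-7*(6 - 5) - ⅕)) = 1/(73 + (-7*1 - ⅕)² - 271*(-7*1 - ⅕)) = 1/(73 + (-7 - ⅕)² - 271*(-7 - ⅕)) = 1/(73 + (-36/5)² - 271*(-36/5)) = 1/(73 + 1296/25 + 9756/5) = 1/(51901/25) = 25/51901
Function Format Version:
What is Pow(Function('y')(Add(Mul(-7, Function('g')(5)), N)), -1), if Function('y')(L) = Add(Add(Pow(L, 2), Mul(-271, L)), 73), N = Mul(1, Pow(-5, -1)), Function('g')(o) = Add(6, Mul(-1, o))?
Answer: Rational(25, 51901) ≈ 0.00048169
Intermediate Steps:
N = Rational(-1, 5) (N = Mul(1, Rational(-1, 5)) = Rational(-1, 5) ≈ -0.20000)
Function('y')(L) = Add(73, Pow(L, 2), Mul(-271, L))
Pow(Function('y')(Add(Mul(-7, Function('g')(5)), N)), -1) = Pow(Add(73, Pow(Add(Mul(-7, Add(6, Mul(-1, 5))), Rational(-1, 5)), 2), Mul(-271, Add(Mul(-7, Add(6, Mul(-1, 5))), Rational(-1, 5)))), -1) = Pow(Add(73, Pow(Add(Mul(-7, Add(6, -5)), Rational(-1, 5)), 2), Mul(-271, Add(Mul(-7, Add(6, -5)), Rational(-1, 5)))), -1) = Pow(Add(73, Pow(Add(Mul(-7, 1), Rational(-1, 5)), 2), Mul(-271, Add(Mul(-7, 1), Rational(-1, 5)))), -1) = Pow(Add(73, Pow(Add(-7, Rational(-1, 5)), 2), Mul(-271, Add(-7, Rational(-1, 5)))), -1) = Pow(Add(73, Pow(Rational(-36, 5), 2), Mul(-271, Rational(-36, 5))), -1) = Pow(Add(73, Rational(1296, 25), Rational(9756, 5)), -1) = Pow(Rational(51901, 25), -1) = Rational(25, 51901)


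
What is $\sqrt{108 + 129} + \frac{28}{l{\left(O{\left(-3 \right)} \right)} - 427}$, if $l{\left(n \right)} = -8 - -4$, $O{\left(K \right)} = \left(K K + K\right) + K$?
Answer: $- \frac{28}{431} + \sqrt{237} \approx 15.33$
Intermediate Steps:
$O{\left(K \right)} = K^{2} + 2 K$ ($O{\left(K \right)} = \left(K^{2} + K\right) + K = \left(K + K^{2}\right) + K = K^{2} + 2 K$)
$l{\left(n \right)} = -4$ ($l{\left(n \right)} = -8 + 4 = -4$)
$\sqrt{108 + 129} + \frac{28}{l{\left(O{\left(-3 \right)} \right)} - 427} = \sqrt{108 + 129} + \frac{28}{-4 - 427} = \sqrt{237} + \frac{28}{-431} = \sqrt{237} + 28 \left(- \frac{1}{431}\right) = \sqrt{237} - \frac{28}{431} = - \frac{28}{431} + \sqrt{237}$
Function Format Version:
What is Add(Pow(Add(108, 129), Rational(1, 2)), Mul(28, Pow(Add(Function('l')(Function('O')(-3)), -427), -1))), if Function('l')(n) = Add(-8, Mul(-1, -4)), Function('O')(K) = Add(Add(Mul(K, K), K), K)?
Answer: Add(Rational(-28, 431), Pow(237, Rational(1, 2))) ≈ 15.330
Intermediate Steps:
Function('O')(K) = Add(Pow(K, 2), Mul(2, K)) (Function('O')(K) = Add(Add(Pow(K, 2), K), K) = Add(Add(K, Pow(K, 2)), K) = Add(Pow(K, 2), Mul(2, K)))
Function('l')(n) = -4 (Function('l')(n) = Add(-8, 4) = -4)
Add(Pow(Add(108, 129), Rational(1, 2)), Mul(28, Pow(Add(Function('l')(Function('O')(-3)), -427), -1))) = Add(Pow(Add(108, 129), Rational(1, 2)), Mul(28, Pow(Add(-4, -427), -1))) = Add(Pow(237, Rational(1, 2)), Mul(28, Pow(-431, -1))) = Add(Pow(237, Rational(1, 2)), Mul(28, Rational(-1, 431))) = Add(Pow(237, Rational(1, 2)), Rational(-28, 431)) = Add(Rational(-28, 431), Pow(237, Rational(1, 2)))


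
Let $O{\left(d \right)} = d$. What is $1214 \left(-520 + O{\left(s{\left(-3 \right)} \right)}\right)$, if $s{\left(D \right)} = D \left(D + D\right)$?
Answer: $-609428$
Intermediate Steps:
$s{\left(D \right)} = 2 D^{2}$ ($s{\left(D \right)} = D 2 D = 2 D^{2}$)
$1214 \left(-520 + O{\left(s{\left(-3 \right)} \right)}\right) = 1214 \left(-520 + 2 \left(-3\right)^{2}\right) = 1214 \left(-520 + 2 \cdot 9\right) = 1214 \left(-520 + 18\right) = 1214 \left(-502\right) = -609428$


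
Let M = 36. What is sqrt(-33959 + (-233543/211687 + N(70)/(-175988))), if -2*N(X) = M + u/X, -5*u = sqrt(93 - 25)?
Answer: sqrt(-1178320673304905478690155800 - 563304728136598*sqrt(17))/186271858780 ≈ 184.28*I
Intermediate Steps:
u = -2*sqrt(17)/5 (u = -sqrt(93 - 25)/5 = -2*sqrt(17)/5 ≈ -1.6492)
N(X) = -18 + sqrt(17)/(5*X) (N(X) = -(36 + (-2*sqrt(17)/5)/X)/2 = -(36 - 2*sqrt(17)/(5*X))/2 = -18 + sqrt(17)/(5*X))
sqrt(-33959 + (-233543/211687 + N(70)/(-175988))) = sqrt(-33959 + (-233543/211687 + (-18 + (1/5)*sqrt(17)/70)/(-175988))) = sqrt(-33959 + (-233543*1/211687 + (-18 + (1/5)*sqrt(17)*(1/70))*(-1/175988))) = sqrt(-33959 + (-233543/211687 + (-18 + sqrt(17)/350)*(-1/175988))) = sqrt(-33959 + (-233543/211687 + (9/87994 - sqrt(17)/61595800))) = sqrt(-33959 + (-20548477559/18627185878 - sqrt(17)/61595800)) = sqrt(-632581153708561/18627185878 - sqrt(17)/61595800)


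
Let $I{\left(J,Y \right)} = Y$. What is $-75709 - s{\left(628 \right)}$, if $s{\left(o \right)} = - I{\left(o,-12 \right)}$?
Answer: $-75721$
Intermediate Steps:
$s{\left(o \right)} = 12$ ($s{\left(o \right)} = \left(-1\right) \left(-12\right) = 12$)
$-75709 - s{\left(628 \right)} = -75709 - 12 = -75721$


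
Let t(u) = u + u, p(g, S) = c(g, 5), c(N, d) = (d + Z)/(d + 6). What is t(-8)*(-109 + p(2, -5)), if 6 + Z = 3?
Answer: 19152/11 ≈ 1741.1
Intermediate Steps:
Z = -3 (Z = -6 + 3 = -3)
c(N, d) = (-3 + d)/(6 + d) (c(N, d) = (d - 3)/(d + 6) = (-3 + d)/(6 + d))
p(g, S) = 2/11 (p(g, S) = (-3 + 5)/(6 + 5) = 2/11)
t(u) = 2*u
t(-8)*(-109 + p(2, -5)) = (2*(-8))*(-109 + 2/11) = -16*(-1197/11) = 19152/11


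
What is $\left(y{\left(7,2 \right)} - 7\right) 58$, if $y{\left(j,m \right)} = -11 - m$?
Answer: $-1160$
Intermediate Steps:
$\left(y{\left(7,2 \right)} - 7\right) 58 = \left(\left(-11 - 2\right) - 7\right) 58 = \left(-13 - 7\right) 58 = \left(-20\right) 58 = -1160$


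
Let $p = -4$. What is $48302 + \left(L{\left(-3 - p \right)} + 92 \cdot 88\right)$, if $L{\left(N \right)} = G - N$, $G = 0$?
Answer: $56397$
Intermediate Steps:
$L{\left(N \right)} = - N$ ($L{\left(N \right)} = 0 - N = - N$)
$48302 + \left(L{\left(-3 - p \right)} + 92 \cdot 88\right) = 48302 + \left(- (-3 - -4) + 92 \cdot 88\right) = 48302 + \left(- (-3 + 4) + 8096\right) = 48302 + \left(\left(-1\right) 1 + 8096\right) = 48302 + \left(-1 + 8096\right) = 48302 + 8095 = 56397$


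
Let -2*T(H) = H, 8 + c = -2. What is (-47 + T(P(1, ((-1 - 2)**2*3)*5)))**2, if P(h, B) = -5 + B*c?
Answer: 1590121/4 ≈ 3.9753e+5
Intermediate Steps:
c = -10 (c = -8 - 2 = -10)
P(h, B) = -5 - 10*B (P(h, B) = -5 + B*(-10) = -5 - 10*B)
T(H) = -H/2
(-47 + T(P(1, ((-1 - 2)**2*3)*5)))**2 = (-47 - (-5 - 10*(-1 - 2)**2*3*5)/2)**2 = (-47 - (-5 - 10*(-3)**2*3*5)/2)**2 = (-47 - (-5 - 10*9*3*5)/2)**2 = (-47 - (-5 - 270*5)/2)**2 = (-47 - (-5 - 10*135)/2)**2 = (-47 - (-5 - 1350)/2)**2 = (-47 - 1/2*(-1355))**2 = (-47 + 1355/2)**2 = (1261/2)**2 = 1590121/4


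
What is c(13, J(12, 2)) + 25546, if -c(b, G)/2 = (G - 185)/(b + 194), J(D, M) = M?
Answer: 1762796/69 ≈ 25548.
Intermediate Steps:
c(b, G) = -2*(-185 + G)/(194 + b) (c(b, G) = -2*(G - 185)/(b + 194) = -2*(-185 + G)/(194 + b))
c(13, J(12, 2)) + 25546 = 2*(185 - 1*2)/(194 + 13) + 25546 = 2*(185 - 2)/207 + 25546 = 2*(1/207)*183 + 25546 = 122/69 + 25546 = 1762796/69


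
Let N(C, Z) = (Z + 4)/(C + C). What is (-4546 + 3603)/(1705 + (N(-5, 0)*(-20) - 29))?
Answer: -943/1684 ≈ -0.55998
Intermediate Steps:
N(C, Z) = (4 + Z)/(2*C) (N(C, Z) = (4 + Z)/((2*C)) = (4 + Z)*(1/(2*C)) = (4 + Z)/(2*C))
(-4546 + 3603)/(1705 + (N(-5, 0)*(-20) - 29)) = (-4546 + 3603)/(1705 + (((½)*(4 + 0)/(-5))*(-20) - 29)) = -943/(1705 + (((½)*(-⅕)*4)*(-20) - 29)) = -943/(1705 + (-⅖*(-20) - 29)) = -943/(1705 + (8 - 29)) = -943/(1705 - 21) = -943/1684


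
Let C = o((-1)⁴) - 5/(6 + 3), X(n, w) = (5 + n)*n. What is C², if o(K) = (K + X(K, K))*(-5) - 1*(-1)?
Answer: 96721/81 ≈ 1194.1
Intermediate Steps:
X(n, w) = n*(5 + n)
o(K) = 1 - 5*K - 5*K*(5 + K) (o(K) = (K + K*(5 + K))*(-5) - 1*(-1) = (-5*K - 5*K*(5 + K)) + 1 = 1 - 5*K - 5*K*(5 + K))
C = -311/9 (C = (1 - 30*(-1)⁴ - 5*((-1)⁴)²) - 5/(6 + 3) = (1 - 30*1 - 5*1²) - 5/9 = (1 - 30 - 5*1) - 5*⅑ = (1 - 30 - 5) - 5/9 = -34 - 5/9 = -311/9 ≈ -34.556)
C² = (-311/9)² = 96721/81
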